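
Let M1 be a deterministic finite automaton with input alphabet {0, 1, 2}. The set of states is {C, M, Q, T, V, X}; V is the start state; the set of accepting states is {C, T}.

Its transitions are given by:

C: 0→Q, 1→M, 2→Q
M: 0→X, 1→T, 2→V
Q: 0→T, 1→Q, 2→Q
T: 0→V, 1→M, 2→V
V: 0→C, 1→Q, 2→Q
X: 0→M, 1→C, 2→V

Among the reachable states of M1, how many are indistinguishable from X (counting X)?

P0 = {C,T} | {M,Q,V,X}.
Split {M,Q,V,X} by δ(·,0) → {M,X} and {Q,V}.
Stable partition: {C,T} | {M,X} | {Q,V} — 3 equivalence classes.
The equivalence class containing X is {M,X}, of size 2.

2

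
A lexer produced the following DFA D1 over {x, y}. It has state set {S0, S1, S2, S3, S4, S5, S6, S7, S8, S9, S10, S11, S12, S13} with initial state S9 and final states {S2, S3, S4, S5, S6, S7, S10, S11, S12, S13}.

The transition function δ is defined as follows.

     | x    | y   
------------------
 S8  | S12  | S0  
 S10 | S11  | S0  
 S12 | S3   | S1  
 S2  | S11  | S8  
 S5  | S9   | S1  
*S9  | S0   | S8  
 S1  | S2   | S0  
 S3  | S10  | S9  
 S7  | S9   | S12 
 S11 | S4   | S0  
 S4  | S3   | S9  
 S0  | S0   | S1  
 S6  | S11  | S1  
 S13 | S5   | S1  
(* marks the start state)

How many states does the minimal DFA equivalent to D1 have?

4

First remove the unreachable states {S5,S6,S7,S13}; 10 states remain.
Start with accepting vs non-accepting: {S2,S3,S4,S10,S11,S12} | {S0,S1,S8,S9}.
On input x, block {S0,S1,S8,S9} splits into {S0,S9} and {S1,S8}.
On input y, block {S2,S3,S4,S10,S11,S12} splits into {S3,S4,S10,S11} and {S2,S12}.
Stable partition: {S3,S4,S10,S11} | {S0,S9} | {S1,S8} | {S2,S12} — 4 equivalence classes.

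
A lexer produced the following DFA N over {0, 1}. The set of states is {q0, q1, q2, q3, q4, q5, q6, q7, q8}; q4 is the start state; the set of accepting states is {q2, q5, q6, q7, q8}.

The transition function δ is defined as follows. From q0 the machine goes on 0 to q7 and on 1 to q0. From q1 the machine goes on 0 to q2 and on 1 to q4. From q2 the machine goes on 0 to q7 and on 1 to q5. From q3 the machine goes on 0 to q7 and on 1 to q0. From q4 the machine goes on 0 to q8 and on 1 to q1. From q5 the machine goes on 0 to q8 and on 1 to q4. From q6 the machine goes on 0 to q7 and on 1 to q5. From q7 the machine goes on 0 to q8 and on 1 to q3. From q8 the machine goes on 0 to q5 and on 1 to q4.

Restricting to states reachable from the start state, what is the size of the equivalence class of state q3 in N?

First remove the unreachable states {q6}; 8 states remain.
Initial partition by acceptance: {q2,q5,q7,q8} | {q0,q1,q3,q4}.
On input 1, block {q2,q5,q7,q8} splits into {q5,q7,q8} and {q2}.
Refine {q0,q1,q3,q4} on symbol 0: members go to different blocks, giving {q0,q3,q4} and {q1}.
On input 1, block {q0,q3,q4} splits into {q0,q3} and {q4}.
Refine {q5,q7,q8} on symbol 1: members go to different blocks, giving {q5,q8} and {q7}.
The partition is now stable with 6 blocks: {q5,q8} | {q0,q3} | {q2} | {q1} | {q4} | {q7}.
State q3 belongs to the block {q0,q3}, which has 2 states.

2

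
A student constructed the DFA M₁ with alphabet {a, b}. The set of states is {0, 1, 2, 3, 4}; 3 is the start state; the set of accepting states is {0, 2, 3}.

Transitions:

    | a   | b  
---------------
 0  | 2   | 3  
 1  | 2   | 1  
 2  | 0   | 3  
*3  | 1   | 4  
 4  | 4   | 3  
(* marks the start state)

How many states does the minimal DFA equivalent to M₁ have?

All states are reachable from the start state.
P0 = {0,2,3} | {1,4}.
On input a, block {0,2,3} splits into {0,2} and {3}.
On input a, block {1,4} splits into {1} and {4}.
Stable partition: {0,2} | {1} | {3} | {4} — 4 equivalence classes.

4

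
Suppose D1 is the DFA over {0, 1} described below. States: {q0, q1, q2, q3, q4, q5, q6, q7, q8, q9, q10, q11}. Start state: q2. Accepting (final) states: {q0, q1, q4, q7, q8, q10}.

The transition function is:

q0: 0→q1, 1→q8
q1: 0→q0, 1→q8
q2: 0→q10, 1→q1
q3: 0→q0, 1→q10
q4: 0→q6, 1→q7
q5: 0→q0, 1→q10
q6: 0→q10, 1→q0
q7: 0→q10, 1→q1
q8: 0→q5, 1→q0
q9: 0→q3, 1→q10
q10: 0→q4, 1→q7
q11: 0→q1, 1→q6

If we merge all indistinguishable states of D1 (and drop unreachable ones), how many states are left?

7

States {q3,q9,q11} cannot be reached from the start state, so discard them.
Initial partition by acceptance: {q0,q1,q4,q7,q8,q10} | {q2,q5,q6}.
Split {q0,q1,q4,q7,q8,q10} by δ(·,0) → {q0,q1,q7,q10} and {q4,q8}.
Split {q0,q1,q7,q10} by δ(·,0) → {q0,q1,q7} and {q10}.
On input 0, block {q0,q1,q7} splits into {q0,q1} and {q7}.
On input 0, block {q2,q5,q6} splits into {q2,q6} and {q5}.
Split {q4,q8} by δ(·,0) → {q4} and {q8}.
No further refinement is possible. Final partition (7 blocks): {q0,q1} | {q2,q6} | {q4} | {q10} | {q7} | {q5} | {q8}.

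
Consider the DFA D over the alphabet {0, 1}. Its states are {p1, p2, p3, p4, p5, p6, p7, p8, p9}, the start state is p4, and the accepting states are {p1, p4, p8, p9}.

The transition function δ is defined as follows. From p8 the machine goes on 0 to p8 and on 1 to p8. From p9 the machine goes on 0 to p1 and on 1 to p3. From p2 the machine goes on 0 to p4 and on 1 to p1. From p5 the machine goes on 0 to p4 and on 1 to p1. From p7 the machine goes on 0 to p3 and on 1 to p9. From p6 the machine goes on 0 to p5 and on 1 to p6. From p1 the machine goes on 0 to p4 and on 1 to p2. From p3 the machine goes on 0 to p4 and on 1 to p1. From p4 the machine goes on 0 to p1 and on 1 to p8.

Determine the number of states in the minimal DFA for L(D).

States {p3,p5,p6,p7,p9} cannot be reached from the start state, so discard them.
P0 = {p1,p4,p8} | {p2}.
On input 1, block {p1,p4,p8} splits into {p4,p8} and {p1}.
Split {p4,p8} by δ(·,0) → {p4} and {p8}.
The partition is now stable with 4 blocks: {p4} | {p2} | {p1} | {p8}.

4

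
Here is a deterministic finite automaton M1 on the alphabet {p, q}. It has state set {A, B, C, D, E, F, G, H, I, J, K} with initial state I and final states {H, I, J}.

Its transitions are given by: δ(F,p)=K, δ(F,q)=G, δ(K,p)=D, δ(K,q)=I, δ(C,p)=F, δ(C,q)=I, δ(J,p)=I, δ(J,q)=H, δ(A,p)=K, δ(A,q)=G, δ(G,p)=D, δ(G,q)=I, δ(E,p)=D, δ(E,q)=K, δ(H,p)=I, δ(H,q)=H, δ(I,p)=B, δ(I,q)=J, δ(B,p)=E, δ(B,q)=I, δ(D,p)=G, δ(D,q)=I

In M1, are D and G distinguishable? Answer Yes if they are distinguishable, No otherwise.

First remove the unreachable states {A,C,F}; 8 states remain.
Initial partition by acceptance: {H,I,J} | {B,D,E,G,K}.
Refine {H,I,J} on symbol p: members go to different blocks, giving {H,J} and {I}.
Split {B,D,E,G,K} by δ(·,q) → {B,D,G,K} and {E}.
Split {B,D,G,K} by δ(·,p) → {D,G,K} and {B}.
No further refinement is possible. Final partition (5 blocks): {H,J} | {D,G,K} | {I} | {E} | {B}.
D and G lie in the same block of the stable partition, so they are equivalent — no string distinguishes them.

No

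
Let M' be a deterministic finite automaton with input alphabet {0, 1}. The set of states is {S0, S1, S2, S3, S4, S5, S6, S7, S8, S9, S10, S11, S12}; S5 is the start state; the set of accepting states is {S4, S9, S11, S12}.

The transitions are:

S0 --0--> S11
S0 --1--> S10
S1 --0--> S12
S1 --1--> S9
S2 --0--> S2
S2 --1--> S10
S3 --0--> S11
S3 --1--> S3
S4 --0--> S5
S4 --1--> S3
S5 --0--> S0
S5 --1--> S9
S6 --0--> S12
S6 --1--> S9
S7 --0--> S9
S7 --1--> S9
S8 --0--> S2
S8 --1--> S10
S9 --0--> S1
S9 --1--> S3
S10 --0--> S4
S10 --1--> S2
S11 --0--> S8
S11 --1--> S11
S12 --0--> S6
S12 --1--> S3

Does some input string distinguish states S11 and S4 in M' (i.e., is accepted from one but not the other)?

Yes

First remove the unreachable states {S7}; 12 states remain.
Initial partition by acceptance: {S4,S9,S11,S12} | {S0,S1,S2,S3,S5,S6,S8,S10}.
Refine {S4,S9,S11,S12} on symbol 1: members go to different blocks, giving {S4,S9,S12} and {S11}.
Split {S0,S1,S2,S3,S5,S6,S8,S10} by δ(·,0) → {S1,S6,S10} and {S2,S5,S8} and {S0,S3}.
On input 0, block {S4,S9,S12} splits into {S9,S12} and {S4}.
Split {S1,S6,S10} by δ(·,0) → {S1,S6} and {S10}.
Split {S2,S5,S8} by δ(·,0) → {S2,S8} and {S5}.
Refine {S0,S3} on symbol 1: members go to different blocks, giving {S0} and {S3}.
The partition is now stable with 9 blocks: {S9,S12} | {S1,S6} | {S11} | {S2,S8} | {S0} | {S4} | {S10} | {S5} | {S3}.
S11 and S4 end up in different blocks, so they are distinguishable. For instance, the string '1' is accepted from only S11.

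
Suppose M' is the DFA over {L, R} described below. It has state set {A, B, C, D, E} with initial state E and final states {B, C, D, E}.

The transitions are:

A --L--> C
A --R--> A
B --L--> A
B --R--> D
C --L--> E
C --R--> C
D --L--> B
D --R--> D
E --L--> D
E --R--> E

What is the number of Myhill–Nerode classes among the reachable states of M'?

5

Initial partition by acceptance: {B,C,D,E} | {A}.
On input L, block {B,C,D,E} splits into {C,D,E} and {B}.
Split {C,D,E} by δ(·,L) → {C,E} and {D}.
Split {C,E} by δ(·,L) → {C} and {E}.
Stable partition: {C} | {A} | {B} | {D} | {E} — 5 equivalence classes.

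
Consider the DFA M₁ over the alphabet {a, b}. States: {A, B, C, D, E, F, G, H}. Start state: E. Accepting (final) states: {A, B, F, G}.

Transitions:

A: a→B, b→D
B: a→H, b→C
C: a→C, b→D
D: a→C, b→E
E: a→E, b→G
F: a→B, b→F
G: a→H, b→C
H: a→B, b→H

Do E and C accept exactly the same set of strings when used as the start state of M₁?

States {A,F} cannot be reached from the start state, so discard them.
Start with accepting vs non-accepting: {B,G} | {C,D,E,H}.
On input a, block {C,D,E,H} splits into {C,D,E} and {H}.
On input b, block {C,D,E} splits into {C,D} and {E}.
Refine {C,D} on symbol b: members go to different blocks, giving {C} and {D}.
No further refinement is possible. Final partition (5 blocks): {B,G} | {C} | {H} | {E} | {D}.
E and C end up in different blocks, so they are distinguishable. For instance, the string 'b' is accepted from only E.

No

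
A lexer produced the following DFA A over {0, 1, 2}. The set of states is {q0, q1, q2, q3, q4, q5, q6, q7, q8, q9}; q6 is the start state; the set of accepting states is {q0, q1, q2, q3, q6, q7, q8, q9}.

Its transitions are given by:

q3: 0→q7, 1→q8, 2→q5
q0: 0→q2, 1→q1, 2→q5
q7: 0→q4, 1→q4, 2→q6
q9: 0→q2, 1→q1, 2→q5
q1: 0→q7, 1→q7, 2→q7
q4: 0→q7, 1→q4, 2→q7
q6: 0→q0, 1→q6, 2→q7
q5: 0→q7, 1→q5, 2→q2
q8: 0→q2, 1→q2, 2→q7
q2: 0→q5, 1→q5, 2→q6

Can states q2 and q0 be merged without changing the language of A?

States {q3,q8,q9} cannot be reached from the start state, so discard them.
P0 = {q0,q1,q2,q6,q7} | {q4,q5}.
Refine {q0,q1,q2,q6,q7} on symbol 0: members go to different blocks, giving {q0,q1,q6} and {q2,q7}.
Split {q0,q1,q6} by δ(·,0) → {q0,q1} and {q6}.
On input 1, block {q0,q1} splits into {q0} and {q1}.
The partition is now stable with 5 blocks: {q0} | {q4,q5} | {q2,q7} | {q6} | {q1}.
q2 and q0 end up in different blocks, so they are distinguishable. For instance, the string '0' is accepted from only q0.

No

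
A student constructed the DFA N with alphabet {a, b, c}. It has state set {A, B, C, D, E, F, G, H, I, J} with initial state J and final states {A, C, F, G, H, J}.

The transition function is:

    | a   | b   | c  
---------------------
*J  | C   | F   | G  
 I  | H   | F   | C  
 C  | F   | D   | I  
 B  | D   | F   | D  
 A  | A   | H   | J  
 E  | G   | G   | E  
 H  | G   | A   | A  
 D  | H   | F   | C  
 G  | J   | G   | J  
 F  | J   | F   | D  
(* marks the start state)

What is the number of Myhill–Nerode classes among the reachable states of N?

States {B,E} cannot be reached from the start state, so discard them.
Initial partition by acceptance: {A,C,F,G,H,J} | {D,I}.
Split {A,C,F,G,H,J} by δ(·,b) → {A,F,G,H,J} and {C}.
Refine {A,F,G,H,J} on symbol a: members go to different blocks, giving {A,F,G,H} and {J}.
On input a, block {A,F,G,H} splits into {A,H} and {F,G}.
Split {A,H} by δ(·,a) → {A} and {H}.
Refine {F,G} on symbol c: members go to different blocks, giving {F} and {G}.
Stable partition: {A} | {D,I} | {C} | {J} | {F} | {H} | {G} — 7 equivalence classes.

7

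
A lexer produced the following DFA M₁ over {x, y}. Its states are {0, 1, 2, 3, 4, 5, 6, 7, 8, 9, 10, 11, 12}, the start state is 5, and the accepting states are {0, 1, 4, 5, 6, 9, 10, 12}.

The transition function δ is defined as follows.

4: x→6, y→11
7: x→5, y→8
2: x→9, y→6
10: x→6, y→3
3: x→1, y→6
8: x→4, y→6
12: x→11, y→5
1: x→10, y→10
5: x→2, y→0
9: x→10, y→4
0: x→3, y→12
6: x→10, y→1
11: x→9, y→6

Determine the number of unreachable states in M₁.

Starting at 5 and following transitions, the reachable set is {0, 1, 2, 3, 4, 5, 6, 9, 10, 11, 12}. That leaves 7, 8 unreachable — 2 in total.

2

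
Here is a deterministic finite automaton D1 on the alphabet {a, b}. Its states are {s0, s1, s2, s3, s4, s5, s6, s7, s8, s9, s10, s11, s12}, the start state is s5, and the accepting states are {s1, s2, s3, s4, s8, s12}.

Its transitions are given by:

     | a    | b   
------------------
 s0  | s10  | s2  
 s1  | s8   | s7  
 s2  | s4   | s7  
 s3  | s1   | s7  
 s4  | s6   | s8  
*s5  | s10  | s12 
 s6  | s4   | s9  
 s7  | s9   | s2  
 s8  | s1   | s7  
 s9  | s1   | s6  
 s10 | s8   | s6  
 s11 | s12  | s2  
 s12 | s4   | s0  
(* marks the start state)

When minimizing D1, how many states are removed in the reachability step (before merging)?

No path from s5 leads to s3, s11; the other 11 states are all reachable.

2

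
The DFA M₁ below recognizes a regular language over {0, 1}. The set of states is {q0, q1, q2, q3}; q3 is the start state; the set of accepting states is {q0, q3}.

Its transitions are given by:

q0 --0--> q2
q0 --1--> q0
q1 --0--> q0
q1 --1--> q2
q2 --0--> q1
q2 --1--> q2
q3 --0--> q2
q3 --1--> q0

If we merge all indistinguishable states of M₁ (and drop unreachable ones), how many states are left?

Start with accepting vs non-accepting: {q0,q3} | {q1,q2}.
Refine {q1,q2} on symbol 0: members go to different blocks, giving {q1} and {q2}.
No further refinement is possible. Final partition (3 blocks): {q0,q3} | {q1} | {q2}.

3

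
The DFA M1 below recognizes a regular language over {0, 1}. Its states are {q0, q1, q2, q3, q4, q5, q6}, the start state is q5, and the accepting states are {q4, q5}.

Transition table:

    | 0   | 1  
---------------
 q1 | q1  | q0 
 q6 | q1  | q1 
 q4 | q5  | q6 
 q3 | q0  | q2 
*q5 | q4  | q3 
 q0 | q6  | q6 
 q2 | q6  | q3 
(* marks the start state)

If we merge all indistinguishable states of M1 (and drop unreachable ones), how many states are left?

2

Initial partition by acceptance: {q4,q5} | {q0,q1,q2,q3,q6}.
No further refinement is possible. Final partition (2 blocks): {q4,q5} | {q0,q1,q2,q3,q6}.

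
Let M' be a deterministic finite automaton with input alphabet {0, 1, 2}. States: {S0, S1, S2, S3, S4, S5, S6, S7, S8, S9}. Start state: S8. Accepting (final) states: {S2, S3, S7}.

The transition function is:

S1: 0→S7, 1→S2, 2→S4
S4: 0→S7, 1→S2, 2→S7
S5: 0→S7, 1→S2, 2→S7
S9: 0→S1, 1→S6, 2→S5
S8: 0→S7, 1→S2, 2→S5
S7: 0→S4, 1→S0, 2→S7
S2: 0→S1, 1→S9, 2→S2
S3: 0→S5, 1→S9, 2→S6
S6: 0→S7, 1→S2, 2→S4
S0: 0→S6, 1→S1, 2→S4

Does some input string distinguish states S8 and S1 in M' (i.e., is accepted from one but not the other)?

Reachable states from the start: {S0,S1,S2,S4,S5,S6,S7,S8,S9}. Unreachable: {S3} — drop them.
Initial partition by acceptance: {S2,S7} | {S0,S1,S4,S5,S6,S8,S9}.
On input 0, block {S0,S1,S4,S5,S6,S8,S9} splits into {S1,S4,S5,S6,S8} and {S0,S9}.
Refine {S1,S4,S5,S6,S8} on symbol 2: members go to different blocks, giving {S1,S6,S8} and {S4,S5}.
Split {S2,S7} by δ(·,0) → {S2} and {S7}.
No further refinement is possible. Final partition (5 blocks): {S2} | {S1,S6,S8} | {S0,S9} | {S4,S5} | {S7}.
S8 and S1 lie in the same block of the stable partition, so they are equivalent — no string distinguishes them.

No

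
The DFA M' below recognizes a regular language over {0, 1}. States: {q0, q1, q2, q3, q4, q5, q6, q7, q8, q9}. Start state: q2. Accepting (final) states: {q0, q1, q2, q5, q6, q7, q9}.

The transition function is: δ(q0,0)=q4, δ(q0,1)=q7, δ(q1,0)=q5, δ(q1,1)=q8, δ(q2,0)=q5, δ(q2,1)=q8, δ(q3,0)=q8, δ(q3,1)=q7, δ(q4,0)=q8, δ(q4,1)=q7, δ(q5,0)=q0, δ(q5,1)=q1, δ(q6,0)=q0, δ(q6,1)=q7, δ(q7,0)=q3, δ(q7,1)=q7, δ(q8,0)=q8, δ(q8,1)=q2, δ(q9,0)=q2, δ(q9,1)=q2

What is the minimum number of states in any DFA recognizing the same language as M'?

5

Reachable states from the start: {q0,q1,q2,q3,q4,q5,q7,q8}. Unreachable: {q6,q9} — drop them.
Initial partition by acceptance: {q0,q1,q2,q5,q7} | {q3,q4,q8}.
On input 0, block {q0,q1,q2,q5,q7} splits into {q1,q2,q5} and {q0,q7}.
Split {q1,q2,q5} by δ(·,0) → {q1,q2} and {q5}.
Split {q3,q4,q8} by δ(·,1) → {q3,q4} and {q8}.
The partition is now stable with 5 blocks: {q1,q2} | {q3,q4} | {q0,q7} | {q5} | {q8}.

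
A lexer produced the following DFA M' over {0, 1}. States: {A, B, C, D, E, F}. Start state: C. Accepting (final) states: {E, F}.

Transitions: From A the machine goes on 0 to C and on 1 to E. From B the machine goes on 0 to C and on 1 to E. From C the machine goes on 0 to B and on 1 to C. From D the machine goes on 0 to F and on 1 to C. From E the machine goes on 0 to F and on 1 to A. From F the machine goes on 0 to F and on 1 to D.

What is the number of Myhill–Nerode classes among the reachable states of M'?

All states are reachable from the start state.
Initial partition by acceptance: {E,F} | {A,B,C,D}.
On input 0, block {A,B,C,D} splits into {A,B,C} and {D}.
Split {E,F} by δ(·,1) → {E} and {F}.
Split {A,B,C} by δ(·,1) → {A,B} and {C}.
The partition is now stable with 5 blocks: {E} | {A,B} | {D} | {F} | {C}.

5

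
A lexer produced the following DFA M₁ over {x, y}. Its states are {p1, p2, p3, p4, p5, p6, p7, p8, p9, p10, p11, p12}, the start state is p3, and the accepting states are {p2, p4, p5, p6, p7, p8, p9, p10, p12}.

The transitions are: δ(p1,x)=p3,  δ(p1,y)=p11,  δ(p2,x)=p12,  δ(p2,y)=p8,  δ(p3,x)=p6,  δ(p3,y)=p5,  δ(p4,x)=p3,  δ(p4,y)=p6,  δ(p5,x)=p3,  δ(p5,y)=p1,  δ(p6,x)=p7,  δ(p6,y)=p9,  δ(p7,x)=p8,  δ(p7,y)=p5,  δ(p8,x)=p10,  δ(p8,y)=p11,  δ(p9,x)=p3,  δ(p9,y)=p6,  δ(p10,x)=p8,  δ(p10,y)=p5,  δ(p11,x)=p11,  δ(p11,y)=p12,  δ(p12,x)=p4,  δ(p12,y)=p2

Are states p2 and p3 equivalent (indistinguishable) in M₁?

Start with accepting vs non-accepting: {p2,p4,p5,p6,p7,p8,p9,p10,p12} | {p1,p3,p11}.
Refine {p2,p4,p5,p6,p7,p8,p9,p10,p12} on symbol x: members go to different blocks, giving {p2,p6,p7,p8,p10,p12} and {p4,p5,p9}.
Refine {p2,p6,p7,p8,p10,p12} on symbol x: members go to different blocks, giving {p2,p6,p7,p8,p10} and {p12}.
On input x, block {p2,p6,p7,p8,p10} splits into {p6,p7,p8,p10} and {p2}.
Refine {p6,p7,p8,p10} on symbol y: members go to different blocks, giving {p6,p7,p10} and {p8}.
On input x, block {p6,p7,p10} splits into {p7,p10} and {p6}.
Refine {p1,p3,p11} on symbol x: members go to different blocks, giving {p1,p11} and {p3}.
Refine {p1,p11} on symbol x: members go to different blocks, giving {p1} and {p11}.
On input y, block {p4,p5,p9} splits into {p4,p9} and {p5}.
Stable partition: {p7,p10} | {p1} | {p4,p9} | {p12} | {p2} | {p8} | {p6} | {p3} | {p11} | {p5} — 10 equivalence classes.
p2 and p3 end up in different blocks, so they are distinguishable. For instance, the string 'ε' is accepted from only p2.

No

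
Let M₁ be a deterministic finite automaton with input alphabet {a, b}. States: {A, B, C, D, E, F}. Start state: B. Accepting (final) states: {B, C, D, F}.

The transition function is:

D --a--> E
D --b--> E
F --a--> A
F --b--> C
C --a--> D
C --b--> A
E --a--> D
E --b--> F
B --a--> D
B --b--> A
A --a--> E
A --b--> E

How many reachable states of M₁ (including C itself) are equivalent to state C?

2

Start with accepting vs non-accepting: {B,C,D,F} | {A,E}.
Refine {B,C,D,F} on symbol a: members go to different blocks, giving {B,C} and {D,F}.
Refine {A,E} on symbol a: members go to different blocks, giving {A} and {E}.
On input a, block {D,F} splits into {D} and {F}.
No further refinement is possible. Final partition (5 blocks): {B,C} | {A} | {D} | {E} | {F}.
The equivalence class containing C is {B,C}, of size 2.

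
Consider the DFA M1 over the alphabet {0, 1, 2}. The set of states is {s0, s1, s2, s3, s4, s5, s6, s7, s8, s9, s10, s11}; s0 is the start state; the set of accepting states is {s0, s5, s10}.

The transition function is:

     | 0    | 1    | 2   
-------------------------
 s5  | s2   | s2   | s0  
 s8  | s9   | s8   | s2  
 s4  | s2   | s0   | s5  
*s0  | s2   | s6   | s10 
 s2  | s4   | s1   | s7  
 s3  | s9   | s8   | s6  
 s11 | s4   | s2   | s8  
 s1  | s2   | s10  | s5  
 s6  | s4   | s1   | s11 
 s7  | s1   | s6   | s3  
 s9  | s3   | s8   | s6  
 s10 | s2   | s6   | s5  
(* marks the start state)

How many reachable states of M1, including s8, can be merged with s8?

3

Every state is reachable, so we keep all 12.
Initial partition by acceptance: {s0,s5,s10} | {s1,s2,s3,s4,s6,s7,s8,s9,s11}.
On input 1, block {s1,s2,s3,s4,s6,s7,s8,s9,s11} splits into {s2,s3,s6,s7,s8,s9,s11} and {s1,s4}.
Split {s2,s3,s6,s7,s8,s9,s11} by δ(·,0) → {s2,s6,s7,s11} and {s3,s8,s9}.
On input 1, block {s2,s6,s7,s11} splits into {s2,s6} and {s7,s11}.
No further refinement is possible. Final partition (5 blocks): {s0,s5,s10} | {s2,s6} | {s1,s4} | {s3,s8,s9} | {s7,s11}.
State s8 belongs to the block {s3,s8,s9}, which has 3 states.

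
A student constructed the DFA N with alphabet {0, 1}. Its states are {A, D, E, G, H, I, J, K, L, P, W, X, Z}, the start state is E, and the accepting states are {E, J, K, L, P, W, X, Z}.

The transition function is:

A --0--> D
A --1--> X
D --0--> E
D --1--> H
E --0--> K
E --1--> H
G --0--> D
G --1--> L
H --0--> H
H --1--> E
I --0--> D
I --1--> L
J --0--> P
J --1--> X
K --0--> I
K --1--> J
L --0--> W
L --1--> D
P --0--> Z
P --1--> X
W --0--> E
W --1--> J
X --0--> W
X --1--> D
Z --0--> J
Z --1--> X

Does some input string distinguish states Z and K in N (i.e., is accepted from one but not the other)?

States {A,G} cannot be reached from the start state, so discard them.
Start with accepting vs non-accepting: {E,J,K,L,P,W,X,Z} | {D,H,I}.
Refine {E,J,K,L,P,W,X,Z} on symbol 0: members go to different blocks, giving {E,J,L,P,W,X,Z} and {K}.
Split {E,J,L,P,W,X,Z} by δ(·,0) → {J,L,P,W,X,Z} and {E}.
Split {J,L,P,W,X,Z} by δ(·,0) → {J,L,P,X,Z} and {W}.
On input 0, block {J,L,P,X,Z} splits into {J,P,Z} and {L,X}.
On input 0, block {D,H,I} splits into {H,I} and {D}.
Split {H,I} by δ(·,0) → {I} and {H}.
The partition is now stable with 8 blocks: {J,P,Z} | {I} | {K} | {E} | {W} | {L,X} | {D} | {H}.
Z and K end up in different blocks, so they are distinguishable. For instance, the string '0' is accepted from only Z.

Yes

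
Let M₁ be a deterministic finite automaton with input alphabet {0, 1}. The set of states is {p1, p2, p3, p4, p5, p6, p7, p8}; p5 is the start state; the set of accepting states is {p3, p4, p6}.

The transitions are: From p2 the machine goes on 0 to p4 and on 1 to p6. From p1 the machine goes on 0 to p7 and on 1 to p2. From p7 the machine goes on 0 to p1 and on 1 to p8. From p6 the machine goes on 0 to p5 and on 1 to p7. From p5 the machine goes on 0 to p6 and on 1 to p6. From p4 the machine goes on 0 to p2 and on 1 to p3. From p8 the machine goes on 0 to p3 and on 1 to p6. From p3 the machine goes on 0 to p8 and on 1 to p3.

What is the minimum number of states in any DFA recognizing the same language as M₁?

Initial partition by acceptance: {p3,p4,p6} | {p1,p2,p5,p7,p8}.
Split {p3,p4,p6} by δ(·,1) → {p3,p4} and {p6}.
Refine {p1,p2,p5,p7,p8} on symbol 0: members go to different blocks, giving {p1,p7} and {p2,p8} and {p5}.
Stable partition: {p3,p4} | {p1,p7} | {p6} | {p2,p8} | {p5} — 5 equivalence classes.

5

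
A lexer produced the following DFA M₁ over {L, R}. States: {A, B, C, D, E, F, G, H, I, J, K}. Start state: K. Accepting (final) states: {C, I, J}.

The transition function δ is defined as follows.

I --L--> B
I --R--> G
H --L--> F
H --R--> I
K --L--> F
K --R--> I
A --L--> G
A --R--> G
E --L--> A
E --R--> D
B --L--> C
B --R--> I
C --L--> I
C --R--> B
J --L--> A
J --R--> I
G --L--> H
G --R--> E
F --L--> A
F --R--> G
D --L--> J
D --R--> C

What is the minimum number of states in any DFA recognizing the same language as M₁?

Every state is reachable, so we keep all 11.
Initial partition by acceptance: {C,I,J} | {A,B,D,E,F,G,H,K}.
On input L, block {C,I,J} splits into {I,J} and {C}.
On input R, block {I,J} splits into {I} and {J}.
Refine {A,B,D,E,F,G,H,K} on symbol L: members go to different blocks, giving {A,E,F,G,H,K} and {B} and {D}.
Split {A,E,F,G,H,K} by δ(·,R) → {A,F,G} and {H,K} and {E}.
Refine {A,F,G} on symbol L: members go to different blocks, giving {A,F} and {G}.
Refine {A,F} on symbol L: members go to different blocks, giving {A} and {F}.
The partition is now stable with 10 blocks: {I} | {A} | {C} | {J} | {B} | {D} | {H,K} | {E} | {G} | {F}.

10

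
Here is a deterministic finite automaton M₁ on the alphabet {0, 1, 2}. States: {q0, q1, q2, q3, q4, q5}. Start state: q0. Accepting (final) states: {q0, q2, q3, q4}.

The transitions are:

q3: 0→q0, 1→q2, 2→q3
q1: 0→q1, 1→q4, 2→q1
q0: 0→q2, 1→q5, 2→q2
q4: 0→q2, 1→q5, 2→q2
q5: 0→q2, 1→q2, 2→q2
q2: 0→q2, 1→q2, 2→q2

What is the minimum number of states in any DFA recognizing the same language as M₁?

States {q1,q3,q4} cannot be reached from the start state, so discard them.
Initial partition by acceptance: {q0,q2} | {q5}.
On input 1, block {q0,q2} splits into {q0} and {q2}.
The partition is now stable with 3 blocks: {q0} | {q5} | {q2}.

3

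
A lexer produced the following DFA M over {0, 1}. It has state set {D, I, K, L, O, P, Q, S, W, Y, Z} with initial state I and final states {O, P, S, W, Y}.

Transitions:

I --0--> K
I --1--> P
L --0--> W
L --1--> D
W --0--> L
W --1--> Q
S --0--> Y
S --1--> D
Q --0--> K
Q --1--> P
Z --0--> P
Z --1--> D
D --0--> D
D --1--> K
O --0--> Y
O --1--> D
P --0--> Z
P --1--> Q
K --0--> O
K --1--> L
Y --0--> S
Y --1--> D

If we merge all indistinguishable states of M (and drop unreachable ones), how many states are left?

P0 = {O,P,S,W,Y} | {D,I,K,L,Q,Z}.
Refine {O,P,S,W,Y} on symbol 0: members go to different blocks, giving {O,S,Y} and {P,W}.
Refine {D,I,K,L,Q,Z} on symbol 0: members go to different blocks, giving {D,I,Q} and {L,Z} and {K}.
Refine {D,I,Q} on symbol 0: members go to different blocks, giving {I,Q} and {D}.
Stable partition: {O,S,Y} | {I,Q} | {P,W} | {L,Z} | {K} | {D} — 6 equivalence classes.

6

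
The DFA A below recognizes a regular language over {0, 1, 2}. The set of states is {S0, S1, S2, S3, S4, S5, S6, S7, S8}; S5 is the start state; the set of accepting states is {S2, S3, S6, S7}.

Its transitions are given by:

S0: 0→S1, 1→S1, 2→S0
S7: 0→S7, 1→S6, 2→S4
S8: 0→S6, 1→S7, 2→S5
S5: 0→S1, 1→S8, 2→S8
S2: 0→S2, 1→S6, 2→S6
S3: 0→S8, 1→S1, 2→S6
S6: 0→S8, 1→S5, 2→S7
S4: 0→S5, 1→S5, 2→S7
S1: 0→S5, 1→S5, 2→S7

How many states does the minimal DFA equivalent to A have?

States {S0,S2,S3} cannot be reached from the start state, so discard them.
Initial partition by acceptance: {S6,S7} | {S1,S4,S5,S8}.
Refine {S6,S7} on symbol 0: members go to different blocks, giving {S6} and {S7}.
Refine {S1,S4,S5,S8} on symbol 0: members go to different blocks, giving {S1,S4,S5} and {S8}.
Refine {S1,S4,S5} on symbol 1: members go to different blocks, giving {S1,S4} and {S5}.
Stable partition: {S6} | {S1,S4} | {S7} | {S8} | {S5} — 5 equivalence classes.

5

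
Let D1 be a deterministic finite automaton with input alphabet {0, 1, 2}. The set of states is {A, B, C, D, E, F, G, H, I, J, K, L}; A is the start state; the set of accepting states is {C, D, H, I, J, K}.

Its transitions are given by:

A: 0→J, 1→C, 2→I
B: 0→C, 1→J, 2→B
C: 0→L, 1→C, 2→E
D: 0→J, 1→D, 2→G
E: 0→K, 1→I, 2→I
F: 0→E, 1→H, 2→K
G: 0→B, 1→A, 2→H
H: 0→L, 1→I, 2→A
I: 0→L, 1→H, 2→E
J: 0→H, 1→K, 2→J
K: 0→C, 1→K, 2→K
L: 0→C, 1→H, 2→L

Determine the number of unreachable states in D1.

4

BFS from A reaches {A, C, E, H, I, J, K, L}; the 4 state(s) B, D, F, G are never visited.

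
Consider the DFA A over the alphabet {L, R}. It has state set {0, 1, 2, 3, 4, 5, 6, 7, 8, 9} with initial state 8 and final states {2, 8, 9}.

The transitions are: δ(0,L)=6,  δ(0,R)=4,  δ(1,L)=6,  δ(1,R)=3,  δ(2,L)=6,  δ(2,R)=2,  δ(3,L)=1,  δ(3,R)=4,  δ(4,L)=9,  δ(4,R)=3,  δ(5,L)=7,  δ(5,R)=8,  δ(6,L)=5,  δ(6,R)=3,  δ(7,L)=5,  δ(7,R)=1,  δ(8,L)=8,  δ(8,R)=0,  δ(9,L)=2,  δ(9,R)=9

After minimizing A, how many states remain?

10

P0 = {2,8,9} | {0,1,3,4,5,6,7}.
Split {2,8,9} by δ(·,L) → {8,9} and {2}.
Split {8,9} by δ(·,L) → {8} and {9}.
Refine {0,1,3,4,5,6,7} on symbol L: members go to different blocks, giving {0,1,3,5,6,7} and {4}.
Refine {0,1,3,5,6,7} on symbol R: members go to different blocks, giving {1,6,7} and {0,3} and {5}.
Split {1,6,7} by δ(·,L) → {6,7} and {1}.
Split {6,7} by δ(·,R) → {6} and {7}.
Split {0,3} by δ(·,L) → {0} and {3}.
The partition is now stable with 10 blocks: {8} | {6} | {2} | {9} | {4} | {0} | {5} | {1} | {7} | {3}.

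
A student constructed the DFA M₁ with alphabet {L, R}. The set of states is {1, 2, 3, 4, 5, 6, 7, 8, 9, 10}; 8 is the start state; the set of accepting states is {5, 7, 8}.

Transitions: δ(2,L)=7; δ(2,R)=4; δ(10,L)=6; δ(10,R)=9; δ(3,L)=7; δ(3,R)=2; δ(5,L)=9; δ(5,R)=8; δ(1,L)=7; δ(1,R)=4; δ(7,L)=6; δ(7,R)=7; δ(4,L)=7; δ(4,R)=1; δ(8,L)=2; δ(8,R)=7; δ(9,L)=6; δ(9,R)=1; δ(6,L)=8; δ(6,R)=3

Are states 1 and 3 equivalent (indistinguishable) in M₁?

Yes

States {5,9,10} cannot be reached from the start state, so discard them.
Initial partition by acceptance: {7,8} | {1,2,3,4,6}.
Stable partition: {7,8} | {1,2,3,4,6} — 2 equivalence classes.
1 and 3 lie in the same block of the stable partition, so they are equivalent — no string distinguishes them.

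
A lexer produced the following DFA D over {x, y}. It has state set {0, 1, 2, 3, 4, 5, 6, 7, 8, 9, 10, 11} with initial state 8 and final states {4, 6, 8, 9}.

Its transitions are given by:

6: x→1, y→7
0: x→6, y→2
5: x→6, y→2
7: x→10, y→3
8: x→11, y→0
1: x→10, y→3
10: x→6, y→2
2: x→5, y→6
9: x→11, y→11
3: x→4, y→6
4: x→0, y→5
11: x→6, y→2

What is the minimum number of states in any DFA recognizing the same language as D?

6

States {9} cannot be reached from the start state, so discard them.
Start with accepting vs non-accepting: {4,6,8} | {0,1,2,3,5,7,10,11}.
On input x, block {0,1,2,3,5,7,10,11} splits into {0,3,5,10,11} and {1,2,7}.
Split {4,6,8} by δ(·,x) → {4,8} and {6}.
Refine {0,3,5,10,11} on symbol x: members go to different blocks, giving {0,5,10,11} and {3}.
Split {1,2,7} by δ(·,y) → {1,7} and {2}.
No further refinement is possible. Final partition (6 blocks): {4,8} | {0,5,10,11} | {1,7} | {6} | {3} | {2}.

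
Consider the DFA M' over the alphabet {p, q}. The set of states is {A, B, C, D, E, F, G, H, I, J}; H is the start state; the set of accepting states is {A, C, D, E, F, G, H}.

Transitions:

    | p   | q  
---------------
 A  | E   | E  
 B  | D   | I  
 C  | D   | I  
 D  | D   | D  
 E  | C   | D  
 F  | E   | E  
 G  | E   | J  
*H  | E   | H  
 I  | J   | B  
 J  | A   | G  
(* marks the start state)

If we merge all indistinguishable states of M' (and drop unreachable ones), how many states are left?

Reachable states from the start: {A,B,C,D,E,G,H,I,J}. Unreachable: {F} — drop them.
Initial partition by acceptance: {A,C,D,E,G,H} | {B,I,J}.
Split {A,C,D,E,G,H} by δ(·,q) → {A,D,E,H} and {C,G}.
On input p, block {A,D,E,H} splits into {A,D,H} and {E}.
On input p, block {A,D,H} splits into {A,H} and {D}.
Refine {A,H} on symbol q: members go to different blocks, giving {A} and {H}.
On input p, block {B,I,J} splits into {B} and {I} and {J}.
Refine {C,G} on symbol p: members go to different blocks, giving {C} and {G}.
No further refinement is possible. Final partition (9 blocks): {A} | {B} | {C} | {E} | {D} | {H} | {I} | {J} | {G}.

9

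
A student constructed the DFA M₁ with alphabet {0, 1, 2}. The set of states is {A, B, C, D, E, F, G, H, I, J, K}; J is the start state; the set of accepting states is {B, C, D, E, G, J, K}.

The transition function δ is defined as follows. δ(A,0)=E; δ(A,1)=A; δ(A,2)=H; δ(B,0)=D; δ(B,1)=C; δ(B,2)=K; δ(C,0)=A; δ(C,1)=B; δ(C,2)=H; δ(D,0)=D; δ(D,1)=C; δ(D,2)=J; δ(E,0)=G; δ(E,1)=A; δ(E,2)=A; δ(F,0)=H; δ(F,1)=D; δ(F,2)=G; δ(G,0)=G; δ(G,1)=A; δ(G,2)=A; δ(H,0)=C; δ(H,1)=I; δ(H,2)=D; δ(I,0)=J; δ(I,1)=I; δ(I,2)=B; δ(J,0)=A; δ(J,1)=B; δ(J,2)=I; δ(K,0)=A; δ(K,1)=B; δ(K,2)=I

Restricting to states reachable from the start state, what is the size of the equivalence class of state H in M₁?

States {F} cannot be reached from the start state, so discard them.
Initial partition by acceptance: {B,C,D,E,G,J,K} | {A,H,I}.
Split {B,C,D,E,G,J,K} by δ(·,0) → {B,D,E,G} and {C,J,K}.
Refine {B,D,E,G} on symbol 1: members go to different blocks, giving {B,D} and {E,G}.
Refine {A,H,I} on symbol 0: members go to different blocks, giving {H,I} and {A}.
The partition is now stable with 5 blocks: {B,D} | {H,I} | {C,J,K} | {E,G} | {A}.
The equivalence class containing H is {H,I}, of size 2.

2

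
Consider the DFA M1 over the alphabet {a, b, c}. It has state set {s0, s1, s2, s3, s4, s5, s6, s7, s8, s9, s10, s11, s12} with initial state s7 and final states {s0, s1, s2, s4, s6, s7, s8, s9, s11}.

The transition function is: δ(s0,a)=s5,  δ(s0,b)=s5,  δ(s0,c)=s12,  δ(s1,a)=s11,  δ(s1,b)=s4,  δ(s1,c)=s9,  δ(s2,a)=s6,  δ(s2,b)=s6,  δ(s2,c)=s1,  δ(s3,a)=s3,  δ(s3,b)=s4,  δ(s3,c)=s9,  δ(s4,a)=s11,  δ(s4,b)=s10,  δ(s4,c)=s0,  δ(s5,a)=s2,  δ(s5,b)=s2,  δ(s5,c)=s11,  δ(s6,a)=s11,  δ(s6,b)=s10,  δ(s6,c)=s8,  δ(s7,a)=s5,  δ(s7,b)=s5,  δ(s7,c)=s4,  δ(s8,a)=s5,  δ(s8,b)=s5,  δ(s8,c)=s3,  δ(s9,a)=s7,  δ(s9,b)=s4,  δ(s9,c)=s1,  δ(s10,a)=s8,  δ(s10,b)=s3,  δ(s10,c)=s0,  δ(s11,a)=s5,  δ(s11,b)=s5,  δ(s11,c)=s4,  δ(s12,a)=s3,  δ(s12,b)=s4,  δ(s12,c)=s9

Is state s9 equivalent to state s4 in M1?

No

Every state is reachable, so we keep all 13.
Start with accepting vs non-accepting: {s0,s1,s2,s4,s6,s7,s8,s9,s11} | {s3,s5,s10,s12}.
On input a, block {s0,s1,s2,s4,s6,s7,s8,s9,s11} splits into {s1,s2,s4,s6,s9} and {s0,s7,s8,s11}.
Refine {s1,s2,s4,s6,s9} on symbol a: members go to different blocks, giving {s1,s4,s6,s9} and {s2}.
Split {s1,s4,s6,s9} by δ(·,b) → {s1,s9} and {s4,s6}.
On input a, block {s3,s5,s10,s12} splits into {s3,s12} and {s5} and {s10}.
Refine {s0,s7,s8,s11} on symbol c: members go to different blocks, giving {s0,s8} and {s7,s11}.
Stable partition: {s1,s9} | {s3,s12} | {s0,s8} | {s2} | {s4,s6} | {s5} | {s10} | {s7,s11} — 8 equivalence classes.
s9 and s4 end up in different blocks, so they are distinguishable. For instance, the string 'b' is accepted from only s9.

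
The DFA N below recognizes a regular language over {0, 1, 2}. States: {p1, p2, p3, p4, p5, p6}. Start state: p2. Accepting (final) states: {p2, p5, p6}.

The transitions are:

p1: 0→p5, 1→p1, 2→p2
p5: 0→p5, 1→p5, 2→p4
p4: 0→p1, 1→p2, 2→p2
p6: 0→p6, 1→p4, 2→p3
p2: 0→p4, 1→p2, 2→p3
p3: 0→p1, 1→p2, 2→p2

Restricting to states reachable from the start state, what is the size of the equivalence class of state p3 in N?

2

Reachable states from the start: {p1,p2,p3,p4,p5}. Unreachable: {p6} — drop them.
Start with accepting vs non-accepting: {p2,p5} | {p1,p3,p4}.
On input 0, block {p2,p5} splits into {p2} and {p5}.
On input 0, block {p1,p3,p4} splits into {p3,p4} and {p1}.
Stable partition: {p2} | {p3,p4} | {p5} | {p1} — 4 equivalence classes.
The equivalence class containing p3 is {p3,p4}, of size 2.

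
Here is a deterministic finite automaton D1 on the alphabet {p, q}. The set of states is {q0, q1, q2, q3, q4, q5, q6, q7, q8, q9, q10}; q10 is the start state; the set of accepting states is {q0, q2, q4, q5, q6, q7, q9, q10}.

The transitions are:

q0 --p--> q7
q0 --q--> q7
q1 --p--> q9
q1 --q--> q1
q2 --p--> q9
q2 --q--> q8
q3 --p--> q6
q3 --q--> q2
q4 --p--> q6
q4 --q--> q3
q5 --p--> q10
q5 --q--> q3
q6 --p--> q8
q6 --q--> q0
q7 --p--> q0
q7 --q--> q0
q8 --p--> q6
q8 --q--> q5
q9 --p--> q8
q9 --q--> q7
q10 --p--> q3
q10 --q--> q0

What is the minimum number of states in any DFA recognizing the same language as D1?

Reachable states from the start: {q0,q2,q3,q5,q6,q7,q8,q9,q10}. Unreachable: {q1,q4} — drop them.
Initial partition by acceptance: {q0,q2,q5,q6,q7,q9,q10} | {q3,q8}.
On input p, block {q0,q2,q5,q6,q7,q9,q10} splits into {q0,q2,q5,q7} and {q6,q9,q10}.
Split {q0,q2,q5,q7} by δ(·,p) → {q0,q7} and {q2,q5}.
No further refinement is possible. Final partition (4 blocks): {q0,q7} | {q3,q8} | {q6,q9,q10} | {q2,q5}.

4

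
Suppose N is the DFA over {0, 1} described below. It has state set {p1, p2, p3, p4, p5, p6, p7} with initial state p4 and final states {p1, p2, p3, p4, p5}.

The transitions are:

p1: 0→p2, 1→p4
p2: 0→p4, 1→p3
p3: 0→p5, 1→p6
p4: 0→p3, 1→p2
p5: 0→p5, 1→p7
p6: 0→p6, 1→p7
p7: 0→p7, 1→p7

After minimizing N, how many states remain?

4

First remove the unreachable states {p1}; 6 states remain.
Initial partition by acceptance: {p2,p3,p4,p5} | {p6,p7}.
Split {p2,p3,p4,p5} by δ(·,1) → {p2,p4} and {p3,p5}.
Split {p2,p4} by δ(·,0) → {p2} and {p4}.
The partition is now stable with 4 blocks: {p2} | {p6,p7} | {p3,p5} | {p4}.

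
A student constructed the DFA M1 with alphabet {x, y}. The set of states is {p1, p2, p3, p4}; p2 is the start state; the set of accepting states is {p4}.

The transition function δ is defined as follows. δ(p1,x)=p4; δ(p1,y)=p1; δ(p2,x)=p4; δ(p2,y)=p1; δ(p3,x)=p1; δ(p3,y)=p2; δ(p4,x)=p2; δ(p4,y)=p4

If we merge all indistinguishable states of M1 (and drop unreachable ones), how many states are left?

2

States {p3} cannot be reached from the start state, so discard them.
Initial partition by acceptance: {p4} | {p1,p2}.
The partition is now stable with 2 blocks: {p4} | {p1,p2}.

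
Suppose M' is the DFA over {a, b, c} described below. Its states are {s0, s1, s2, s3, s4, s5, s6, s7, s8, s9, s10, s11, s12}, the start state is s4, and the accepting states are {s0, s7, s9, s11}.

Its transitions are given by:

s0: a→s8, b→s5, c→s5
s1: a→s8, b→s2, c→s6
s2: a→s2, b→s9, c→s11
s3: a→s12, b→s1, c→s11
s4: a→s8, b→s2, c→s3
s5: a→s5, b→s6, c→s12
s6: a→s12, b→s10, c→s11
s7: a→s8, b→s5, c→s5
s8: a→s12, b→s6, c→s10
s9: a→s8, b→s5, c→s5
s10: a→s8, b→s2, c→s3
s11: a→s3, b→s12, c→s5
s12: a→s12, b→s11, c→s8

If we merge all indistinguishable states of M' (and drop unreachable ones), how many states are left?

8

Reachable states from the start: {s1,s2,s3,s4,s5,s6,s8,s9,s10,s11,s12}. Unreachable: {s0,s7} — drop them.
P0 = {s9,s11} | {s1,s2,s3,s4,s5,s6,s8,s10,s12}.
On input b, block {s1,s2,s3,s4,s5,s6,s8,s10,s12} splits into {s1,s3,s4,s5,s6,s8,s10} and {s2,s12}.
On input b, block {s9,s11} splits into {s9} and {s11}.
On input a, block {s1,s3,s4,s5,s6,s8,s10} splits into {s1,s4,s5,s10} and {s3,s6,s8}.
Refine {s1,s4,s5,s10} on symbol a: members go to different blocks, giving {s1,s4,s10} and {s5}.
Split {s2,s12} by δ(·,b) → {s2} and {s12}.
Split {s3,s6,s8} by δ(·,b) → {s3,s6} and {s8}.
No further refinement is possible. Final partition (8 blocks): {s9} | {s1,s4,s10} | {s2} | {s11} | {s3,s6} | {s5} | {s12} | {s8}.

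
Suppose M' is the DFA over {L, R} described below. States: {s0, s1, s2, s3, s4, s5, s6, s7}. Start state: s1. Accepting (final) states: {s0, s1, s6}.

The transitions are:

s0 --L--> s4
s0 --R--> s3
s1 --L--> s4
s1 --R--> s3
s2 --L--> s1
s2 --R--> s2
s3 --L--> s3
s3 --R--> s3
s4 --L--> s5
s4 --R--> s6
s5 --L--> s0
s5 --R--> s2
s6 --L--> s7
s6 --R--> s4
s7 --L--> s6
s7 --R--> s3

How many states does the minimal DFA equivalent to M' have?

6

Start with accepting vs non-accepting: {s0,s1,s6} | {s2,s3,s4,s5,s7}.
Split {s2,s3,s4,s5,s7} by δ(·,L) → {s2,s5,s7} and {s3,s4}.
Split {s0,s1,s6} by δ(·,L) → {s0,s1} and {s6}.
Split {s2,s5,s7} by δ(·,L) → {s2,s5} and {s7}.
Split {s3,s4} by δ(·,L) → {s3} and {s4}.
The partition is now stable with 6 blocks: {s0,s1} | {s2,s5} | {s3} | {s6} | {s7} | {s4}.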